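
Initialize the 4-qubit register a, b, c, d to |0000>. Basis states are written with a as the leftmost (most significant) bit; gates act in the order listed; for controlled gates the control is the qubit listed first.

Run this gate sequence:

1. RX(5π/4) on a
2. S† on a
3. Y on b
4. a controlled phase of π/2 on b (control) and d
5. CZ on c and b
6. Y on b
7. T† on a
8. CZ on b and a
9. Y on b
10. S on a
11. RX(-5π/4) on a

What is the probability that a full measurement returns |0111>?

The probability of measuring |0111> is 0.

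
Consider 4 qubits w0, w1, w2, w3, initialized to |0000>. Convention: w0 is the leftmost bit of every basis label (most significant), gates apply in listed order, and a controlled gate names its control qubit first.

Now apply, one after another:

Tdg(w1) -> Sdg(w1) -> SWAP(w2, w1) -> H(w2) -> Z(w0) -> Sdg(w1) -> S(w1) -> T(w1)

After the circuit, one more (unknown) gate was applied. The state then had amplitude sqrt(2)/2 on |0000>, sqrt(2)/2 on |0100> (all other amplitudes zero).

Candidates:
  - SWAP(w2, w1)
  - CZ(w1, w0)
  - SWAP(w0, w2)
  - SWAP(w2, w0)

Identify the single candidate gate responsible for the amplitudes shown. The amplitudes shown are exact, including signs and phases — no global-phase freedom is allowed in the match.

The unique candidate consistent with the amplitudes is SWAP(w2, w1).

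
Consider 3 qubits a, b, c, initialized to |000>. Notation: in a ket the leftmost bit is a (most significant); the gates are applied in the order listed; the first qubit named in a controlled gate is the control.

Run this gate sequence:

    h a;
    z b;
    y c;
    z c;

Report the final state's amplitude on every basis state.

After the circuit, the state carries amplitude -sqrt(2)*I/2 on |001>, -sqrt(2)*I/2 on |101>, and 0 on every other basis state.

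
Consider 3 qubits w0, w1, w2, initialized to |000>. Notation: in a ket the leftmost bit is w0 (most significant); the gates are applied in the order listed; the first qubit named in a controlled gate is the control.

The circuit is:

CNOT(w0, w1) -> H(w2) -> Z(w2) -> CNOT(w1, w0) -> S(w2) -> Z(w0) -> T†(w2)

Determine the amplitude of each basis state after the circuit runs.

The final amplitudes are sqrt(2)/2 on |000>, -sqrt(2)*exp(I*pi/4)/2 on |001>, and 0 on every other basis state.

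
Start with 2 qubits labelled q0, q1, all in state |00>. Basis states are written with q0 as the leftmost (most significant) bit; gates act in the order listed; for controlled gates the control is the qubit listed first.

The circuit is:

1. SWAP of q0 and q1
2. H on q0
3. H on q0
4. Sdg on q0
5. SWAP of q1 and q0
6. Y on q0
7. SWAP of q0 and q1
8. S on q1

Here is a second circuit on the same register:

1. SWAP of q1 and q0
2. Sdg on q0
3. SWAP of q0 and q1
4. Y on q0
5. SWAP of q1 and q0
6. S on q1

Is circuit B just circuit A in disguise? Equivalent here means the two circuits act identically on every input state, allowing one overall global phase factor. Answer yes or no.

Yes, they are equivalent — the unitaries differ by at most a global phase.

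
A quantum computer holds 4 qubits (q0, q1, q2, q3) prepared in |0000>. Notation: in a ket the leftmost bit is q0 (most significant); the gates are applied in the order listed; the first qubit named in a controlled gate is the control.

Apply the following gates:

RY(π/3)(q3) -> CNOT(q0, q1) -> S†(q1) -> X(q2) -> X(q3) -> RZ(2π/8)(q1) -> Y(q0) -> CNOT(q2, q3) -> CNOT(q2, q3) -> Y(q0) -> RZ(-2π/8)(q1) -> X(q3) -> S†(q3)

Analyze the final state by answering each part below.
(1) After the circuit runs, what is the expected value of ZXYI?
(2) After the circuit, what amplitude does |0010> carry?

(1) In the final state, ZXYI has expectation 0. Key observation: gates 5-12 undo each other exactly, leaving only the rest of the circuit to track.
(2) The final state's coefficient on |0010> equals sqrt(3)/2.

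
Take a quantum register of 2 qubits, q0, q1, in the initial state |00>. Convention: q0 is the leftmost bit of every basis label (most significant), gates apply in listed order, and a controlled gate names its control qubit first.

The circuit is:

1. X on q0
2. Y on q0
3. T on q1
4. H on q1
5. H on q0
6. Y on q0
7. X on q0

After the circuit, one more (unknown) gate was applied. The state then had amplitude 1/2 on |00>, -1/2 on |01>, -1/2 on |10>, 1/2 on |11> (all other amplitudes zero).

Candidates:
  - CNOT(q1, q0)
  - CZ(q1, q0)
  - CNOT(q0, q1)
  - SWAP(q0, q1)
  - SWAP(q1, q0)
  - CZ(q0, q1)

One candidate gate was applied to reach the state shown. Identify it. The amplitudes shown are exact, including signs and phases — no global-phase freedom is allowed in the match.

The applied gate was CNOT(q1, q0).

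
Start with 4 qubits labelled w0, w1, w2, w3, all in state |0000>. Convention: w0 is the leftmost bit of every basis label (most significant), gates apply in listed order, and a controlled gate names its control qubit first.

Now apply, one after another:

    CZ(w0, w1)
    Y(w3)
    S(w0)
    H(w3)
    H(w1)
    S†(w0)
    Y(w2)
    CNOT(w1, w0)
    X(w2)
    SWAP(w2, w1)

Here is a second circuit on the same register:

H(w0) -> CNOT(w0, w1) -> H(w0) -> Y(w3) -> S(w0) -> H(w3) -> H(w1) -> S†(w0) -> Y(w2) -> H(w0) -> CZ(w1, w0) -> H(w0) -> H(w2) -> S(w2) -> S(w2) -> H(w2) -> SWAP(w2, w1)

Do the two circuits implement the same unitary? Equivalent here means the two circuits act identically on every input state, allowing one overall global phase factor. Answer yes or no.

No, they are not equivalent — no single phase factor reconciles the two unitaries.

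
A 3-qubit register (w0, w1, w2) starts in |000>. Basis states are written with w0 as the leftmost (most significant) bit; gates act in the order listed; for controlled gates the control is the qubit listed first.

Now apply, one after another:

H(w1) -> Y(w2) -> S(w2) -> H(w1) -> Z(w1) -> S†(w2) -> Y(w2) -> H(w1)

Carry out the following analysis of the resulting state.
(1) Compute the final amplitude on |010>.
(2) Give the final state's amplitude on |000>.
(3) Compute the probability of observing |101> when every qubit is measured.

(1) |010> carries amplitude sqrt(2)/2 in the final state.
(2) The final state's coefficient on |000> equals sqrt(2)/2.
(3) Outcome |101> occurs with probability 0.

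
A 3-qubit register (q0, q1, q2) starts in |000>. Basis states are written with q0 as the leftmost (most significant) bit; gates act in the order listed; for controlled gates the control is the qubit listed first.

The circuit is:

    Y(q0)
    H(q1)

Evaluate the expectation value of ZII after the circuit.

The observable ZII averages to -1.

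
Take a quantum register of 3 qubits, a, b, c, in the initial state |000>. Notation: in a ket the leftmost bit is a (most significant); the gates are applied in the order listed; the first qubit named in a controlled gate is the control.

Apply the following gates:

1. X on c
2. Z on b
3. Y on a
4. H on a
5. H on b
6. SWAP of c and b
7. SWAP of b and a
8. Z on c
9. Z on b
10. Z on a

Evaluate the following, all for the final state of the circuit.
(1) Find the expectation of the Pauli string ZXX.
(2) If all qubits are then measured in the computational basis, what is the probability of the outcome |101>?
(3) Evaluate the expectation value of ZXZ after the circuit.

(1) The observable ZXX averages to 1.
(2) The probability of measuring |101> is 1/4.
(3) In the final state, ZXZ has expectation 0.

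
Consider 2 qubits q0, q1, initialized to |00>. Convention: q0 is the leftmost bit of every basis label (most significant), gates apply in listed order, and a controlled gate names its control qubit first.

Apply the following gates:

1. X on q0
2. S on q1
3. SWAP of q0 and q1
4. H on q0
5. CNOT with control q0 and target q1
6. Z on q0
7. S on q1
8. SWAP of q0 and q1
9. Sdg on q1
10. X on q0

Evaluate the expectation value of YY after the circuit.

The expectation value of YY is -1.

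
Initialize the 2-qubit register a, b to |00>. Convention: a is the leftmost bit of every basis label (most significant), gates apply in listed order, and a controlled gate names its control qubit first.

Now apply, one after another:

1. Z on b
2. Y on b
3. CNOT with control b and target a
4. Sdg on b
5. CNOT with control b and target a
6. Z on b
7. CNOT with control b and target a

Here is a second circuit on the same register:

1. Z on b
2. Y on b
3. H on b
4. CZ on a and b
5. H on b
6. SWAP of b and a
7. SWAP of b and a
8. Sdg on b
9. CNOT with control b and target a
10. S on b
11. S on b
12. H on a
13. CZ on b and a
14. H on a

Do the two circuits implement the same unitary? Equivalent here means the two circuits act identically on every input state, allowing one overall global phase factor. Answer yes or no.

No — the two circuits implement different unitaries, even allowing a global phase.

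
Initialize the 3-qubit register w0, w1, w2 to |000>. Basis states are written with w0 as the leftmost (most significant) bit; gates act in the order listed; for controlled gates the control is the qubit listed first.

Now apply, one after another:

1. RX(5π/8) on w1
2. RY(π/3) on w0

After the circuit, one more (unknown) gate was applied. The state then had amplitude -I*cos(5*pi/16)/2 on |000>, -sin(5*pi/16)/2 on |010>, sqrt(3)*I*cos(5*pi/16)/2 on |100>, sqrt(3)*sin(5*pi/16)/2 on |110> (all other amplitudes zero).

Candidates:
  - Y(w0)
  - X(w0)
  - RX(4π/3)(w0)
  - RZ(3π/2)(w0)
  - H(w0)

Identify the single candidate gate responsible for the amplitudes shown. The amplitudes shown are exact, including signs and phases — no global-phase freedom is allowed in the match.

The applied gate was Y(w0).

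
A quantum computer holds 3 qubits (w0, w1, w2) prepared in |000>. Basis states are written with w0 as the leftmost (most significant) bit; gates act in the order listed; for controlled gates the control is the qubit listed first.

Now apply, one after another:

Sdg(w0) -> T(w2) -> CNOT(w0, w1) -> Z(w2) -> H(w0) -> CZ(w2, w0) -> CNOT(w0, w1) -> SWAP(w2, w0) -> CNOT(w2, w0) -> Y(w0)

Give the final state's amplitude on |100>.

The amplitude on |100> is sqrt(2)*I/2.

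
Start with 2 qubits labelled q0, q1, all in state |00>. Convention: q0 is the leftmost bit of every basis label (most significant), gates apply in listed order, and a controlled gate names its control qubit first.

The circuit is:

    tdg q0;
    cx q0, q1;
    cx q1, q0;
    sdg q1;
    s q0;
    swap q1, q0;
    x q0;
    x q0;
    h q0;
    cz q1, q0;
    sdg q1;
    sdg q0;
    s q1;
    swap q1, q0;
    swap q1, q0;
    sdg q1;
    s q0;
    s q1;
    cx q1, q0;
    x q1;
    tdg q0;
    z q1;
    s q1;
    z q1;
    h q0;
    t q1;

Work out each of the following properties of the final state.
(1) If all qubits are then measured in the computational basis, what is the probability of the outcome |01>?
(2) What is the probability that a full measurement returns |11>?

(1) Outcome |01> occurs with probability sqrt(2)/4 + 1/2. Key observation: steps 11-18 multiply out to the identity, so the circuit reduces to the remaining gates.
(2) Outcome |11> occurs with probability 1/2 - sqrt(2)/4.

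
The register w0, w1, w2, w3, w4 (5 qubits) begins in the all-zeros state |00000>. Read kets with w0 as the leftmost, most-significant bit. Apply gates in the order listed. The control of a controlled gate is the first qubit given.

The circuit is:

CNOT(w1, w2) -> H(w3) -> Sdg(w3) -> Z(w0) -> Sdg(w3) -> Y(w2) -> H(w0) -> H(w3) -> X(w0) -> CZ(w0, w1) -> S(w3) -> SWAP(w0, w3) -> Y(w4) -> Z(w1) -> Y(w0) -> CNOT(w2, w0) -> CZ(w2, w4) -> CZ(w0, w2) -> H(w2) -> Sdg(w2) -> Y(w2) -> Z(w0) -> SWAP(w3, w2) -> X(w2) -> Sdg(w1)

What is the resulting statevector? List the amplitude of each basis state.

The final amplitudes are 1/2 on |10001>, I/2 on |10011>, 1/2 on |10101>, I/2 on |10111>, and 0 on every other basis state.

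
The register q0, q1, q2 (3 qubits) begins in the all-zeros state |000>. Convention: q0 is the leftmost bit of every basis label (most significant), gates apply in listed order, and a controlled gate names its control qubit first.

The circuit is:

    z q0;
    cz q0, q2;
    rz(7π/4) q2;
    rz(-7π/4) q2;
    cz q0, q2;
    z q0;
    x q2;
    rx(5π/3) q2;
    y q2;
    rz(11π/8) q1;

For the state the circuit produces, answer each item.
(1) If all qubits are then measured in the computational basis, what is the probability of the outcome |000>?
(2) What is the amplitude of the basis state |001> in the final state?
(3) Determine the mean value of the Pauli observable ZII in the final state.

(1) Outcome |000> occurs with probability 3/4. Key observation: steps 1-6 multiply out to the identity, so the circuit reduces to the remaining gates.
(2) |001> carries amplitude -exp(5*I*pi/16)/2 in the final state.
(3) The expectation value of ZII is 1.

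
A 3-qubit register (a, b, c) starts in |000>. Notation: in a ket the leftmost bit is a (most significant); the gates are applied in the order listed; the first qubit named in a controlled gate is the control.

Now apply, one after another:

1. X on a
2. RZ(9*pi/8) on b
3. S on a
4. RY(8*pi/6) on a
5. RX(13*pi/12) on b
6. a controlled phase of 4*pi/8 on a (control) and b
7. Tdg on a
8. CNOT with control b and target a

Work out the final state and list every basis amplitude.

The final amplitudes are sqrt(3)*I*sqrt(sqrt(2)/4 + 1/2)*exp(-9*I*pi/16)/4 - 3*I*sqrt(1/2 - sqrt(2)/4)*exp(-9*I*pi/16)/4 on |000>, 0 on |001>, -I*sqrt(1/2 - sqrt(2)/4)*exp(-13*I*pi/16)/4 - sqrt(3)*I*sqrt(sqrt(2)/4 + 1/2)*exp(-13*I*pi/16)/4 on |010>, 0 on |011>, I*sqrt(sqrt(2)/4 + 1/2)*exp(-13*I*pi/16)/4 - sqrt(3)*I*sqrt(1/2 - sqrt(2)/4)*exp(-13*I*pi/16)/4 on |100>, 0 on |101>, -sqrt(3)*sqrt(1/2 - sqrt(2)/4)*exp(-9*I*pi/16)/4 - 3*sqrt(sqrt(2)/4 + 1/2)*exp(-9*I*pi/16)/4 on |110>, 0 on |111>.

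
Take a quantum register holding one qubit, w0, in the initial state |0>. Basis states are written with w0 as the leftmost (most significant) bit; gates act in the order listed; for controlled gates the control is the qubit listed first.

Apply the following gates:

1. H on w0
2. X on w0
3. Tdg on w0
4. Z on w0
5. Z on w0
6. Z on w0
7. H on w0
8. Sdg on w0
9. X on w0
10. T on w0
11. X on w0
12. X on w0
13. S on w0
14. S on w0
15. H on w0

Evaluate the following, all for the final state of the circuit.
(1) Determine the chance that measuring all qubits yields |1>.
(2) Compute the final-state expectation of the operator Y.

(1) Outcome |1> occurs with probability 1/4. Key observation: gates 11-12 undo each other exactly, leaving only the rest of the circuit to track.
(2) The observable Y averages to -1/2.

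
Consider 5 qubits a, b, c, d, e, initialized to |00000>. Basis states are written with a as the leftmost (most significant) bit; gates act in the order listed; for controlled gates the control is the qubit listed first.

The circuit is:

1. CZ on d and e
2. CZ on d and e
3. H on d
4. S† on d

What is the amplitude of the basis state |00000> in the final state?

|00000> carries amplitude sqrt(2)/2 in the final state.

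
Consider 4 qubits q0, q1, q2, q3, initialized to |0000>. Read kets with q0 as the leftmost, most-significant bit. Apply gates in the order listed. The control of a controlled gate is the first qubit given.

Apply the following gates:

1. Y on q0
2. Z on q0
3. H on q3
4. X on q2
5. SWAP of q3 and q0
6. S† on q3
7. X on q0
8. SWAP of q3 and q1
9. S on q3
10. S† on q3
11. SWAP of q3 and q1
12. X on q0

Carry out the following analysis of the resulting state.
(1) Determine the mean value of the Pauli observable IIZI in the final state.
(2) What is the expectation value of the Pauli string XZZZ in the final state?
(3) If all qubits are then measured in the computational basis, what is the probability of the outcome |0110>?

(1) The observable IIZI averages to -1. Key observation: the block from step 7 through step 12 cancels to the identity and can be dropped.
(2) In the final state, XZZZ has expectation 1.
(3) A full measurement returns |0110> with probability 0.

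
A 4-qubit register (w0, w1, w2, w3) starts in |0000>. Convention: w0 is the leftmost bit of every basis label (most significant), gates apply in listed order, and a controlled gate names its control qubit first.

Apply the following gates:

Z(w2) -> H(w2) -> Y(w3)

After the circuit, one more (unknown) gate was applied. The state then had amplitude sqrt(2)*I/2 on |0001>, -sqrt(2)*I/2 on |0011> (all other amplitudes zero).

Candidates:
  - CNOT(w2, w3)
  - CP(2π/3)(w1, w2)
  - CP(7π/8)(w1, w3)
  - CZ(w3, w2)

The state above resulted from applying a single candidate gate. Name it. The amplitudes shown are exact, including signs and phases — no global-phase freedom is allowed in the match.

The applied gate was CZ(w3, w2).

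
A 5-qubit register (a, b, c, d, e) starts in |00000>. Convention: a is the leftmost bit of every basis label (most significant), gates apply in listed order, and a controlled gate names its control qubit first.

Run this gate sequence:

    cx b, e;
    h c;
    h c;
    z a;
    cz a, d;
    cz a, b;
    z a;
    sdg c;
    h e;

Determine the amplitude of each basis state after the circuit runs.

The final amplitudes are sqrt(2)/2 on |00000>, sqrt(2)/2 on |00001>, and 0 on every other basis state. Key observation: the block from step 2 through step 3 cancels to the identity and can be dropped.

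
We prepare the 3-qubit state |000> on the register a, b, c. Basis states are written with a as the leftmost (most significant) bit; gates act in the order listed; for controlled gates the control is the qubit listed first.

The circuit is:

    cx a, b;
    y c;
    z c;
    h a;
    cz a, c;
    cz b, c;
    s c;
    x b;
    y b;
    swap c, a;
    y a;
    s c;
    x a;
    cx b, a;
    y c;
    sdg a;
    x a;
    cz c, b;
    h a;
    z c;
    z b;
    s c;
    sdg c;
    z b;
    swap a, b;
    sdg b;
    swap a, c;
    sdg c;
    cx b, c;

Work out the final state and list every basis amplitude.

After the circuit, the state carries amplitude -I/2 on |000>, 0 on |001>, 0 on |010>, -1/2 on |011>, 1/2 on |100>, 0 on |101>, 0 on |110>, -I/2 on |111>. Key observation: steps 21-24 multiply out to the identity, so the circuit reduces to the remaining gates.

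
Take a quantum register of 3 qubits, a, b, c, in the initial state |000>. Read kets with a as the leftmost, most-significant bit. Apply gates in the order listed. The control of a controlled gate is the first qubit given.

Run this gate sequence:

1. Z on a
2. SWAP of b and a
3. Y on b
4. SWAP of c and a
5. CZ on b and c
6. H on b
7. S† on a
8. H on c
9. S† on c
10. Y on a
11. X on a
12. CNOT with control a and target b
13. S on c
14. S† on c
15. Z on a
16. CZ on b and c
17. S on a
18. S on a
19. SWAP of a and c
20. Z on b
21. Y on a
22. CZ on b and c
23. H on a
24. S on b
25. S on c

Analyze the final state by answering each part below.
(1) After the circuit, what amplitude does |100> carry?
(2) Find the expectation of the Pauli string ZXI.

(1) |100> carries amplitude sqrt(2)*(1 + I)/4 in the final state.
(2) The expectation value of ZXI is 1.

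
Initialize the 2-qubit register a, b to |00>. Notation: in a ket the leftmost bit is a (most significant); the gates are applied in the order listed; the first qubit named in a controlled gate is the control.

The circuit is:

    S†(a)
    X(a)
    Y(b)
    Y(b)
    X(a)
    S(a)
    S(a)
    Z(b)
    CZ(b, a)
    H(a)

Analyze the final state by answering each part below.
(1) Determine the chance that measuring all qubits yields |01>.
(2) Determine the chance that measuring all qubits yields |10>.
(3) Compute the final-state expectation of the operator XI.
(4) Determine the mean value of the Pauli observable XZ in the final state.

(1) The probability of measuring |01> is 0. Key observation: the block from step 1 through step 6 cancels to the identity and can be dropped.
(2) A full measurement returns |10> with probability 1/2.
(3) The observable XI averages to 1.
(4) The observable XZ averages to 1.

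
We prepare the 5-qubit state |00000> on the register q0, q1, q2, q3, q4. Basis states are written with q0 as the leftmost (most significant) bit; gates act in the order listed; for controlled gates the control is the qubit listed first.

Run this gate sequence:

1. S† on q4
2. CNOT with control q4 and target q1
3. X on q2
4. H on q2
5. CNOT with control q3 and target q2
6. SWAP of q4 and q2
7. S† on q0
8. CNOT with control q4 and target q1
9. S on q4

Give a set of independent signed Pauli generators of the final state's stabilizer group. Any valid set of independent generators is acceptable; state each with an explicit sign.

The final state is stabilized by the group generated by -IXIIY, +ZIIII, +IZIIZ, +IIZII, +IIIZI; other independent generating sets are equally valid.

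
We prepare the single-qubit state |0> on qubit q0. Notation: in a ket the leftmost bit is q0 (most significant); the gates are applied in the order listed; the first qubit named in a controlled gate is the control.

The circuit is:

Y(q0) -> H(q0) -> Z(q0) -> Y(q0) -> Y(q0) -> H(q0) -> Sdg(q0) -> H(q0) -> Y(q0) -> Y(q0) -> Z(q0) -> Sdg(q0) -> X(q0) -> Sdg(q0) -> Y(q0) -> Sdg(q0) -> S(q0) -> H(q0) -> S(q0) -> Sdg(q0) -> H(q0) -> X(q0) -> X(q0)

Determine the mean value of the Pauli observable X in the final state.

In the final state, X has expectation 1.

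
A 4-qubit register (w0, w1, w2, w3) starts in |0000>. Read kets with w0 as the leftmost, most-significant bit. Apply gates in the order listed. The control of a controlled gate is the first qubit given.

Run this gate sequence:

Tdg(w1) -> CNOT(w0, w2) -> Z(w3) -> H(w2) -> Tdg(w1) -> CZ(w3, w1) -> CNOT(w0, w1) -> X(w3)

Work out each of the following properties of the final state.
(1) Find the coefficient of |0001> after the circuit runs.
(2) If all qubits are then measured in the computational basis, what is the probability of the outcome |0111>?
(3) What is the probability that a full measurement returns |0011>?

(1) The amplitude on |0001> is sqrt(2)/2.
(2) Outcome |0111> occurs with probability 0.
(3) The probability of measuring |0011> is 1/2.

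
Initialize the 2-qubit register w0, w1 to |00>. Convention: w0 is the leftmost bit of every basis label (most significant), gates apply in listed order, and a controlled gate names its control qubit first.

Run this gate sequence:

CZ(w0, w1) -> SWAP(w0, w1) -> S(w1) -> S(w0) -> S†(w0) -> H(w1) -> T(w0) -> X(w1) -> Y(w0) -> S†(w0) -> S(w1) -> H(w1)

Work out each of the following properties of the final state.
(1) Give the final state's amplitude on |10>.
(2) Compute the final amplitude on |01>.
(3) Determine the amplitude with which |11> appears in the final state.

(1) |10> carries amplitude 1/2 + I/2 in the final state. Key observation: the block from step 4 through step 5 cancels to the identity and can be dropped.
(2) The final state's coefficient on |01> equals 0.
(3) The amplitude on |11> is 1/2 - I/2.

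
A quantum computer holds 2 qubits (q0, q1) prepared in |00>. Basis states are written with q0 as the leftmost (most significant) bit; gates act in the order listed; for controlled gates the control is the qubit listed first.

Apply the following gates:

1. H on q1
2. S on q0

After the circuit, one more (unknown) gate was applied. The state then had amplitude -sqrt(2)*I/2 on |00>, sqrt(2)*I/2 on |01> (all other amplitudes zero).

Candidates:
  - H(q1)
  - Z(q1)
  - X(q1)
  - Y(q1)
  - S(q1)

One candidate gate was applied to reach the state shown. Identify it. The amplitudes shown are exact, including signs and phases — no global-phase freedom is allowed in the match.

It was Y(q1) that produced the state shown.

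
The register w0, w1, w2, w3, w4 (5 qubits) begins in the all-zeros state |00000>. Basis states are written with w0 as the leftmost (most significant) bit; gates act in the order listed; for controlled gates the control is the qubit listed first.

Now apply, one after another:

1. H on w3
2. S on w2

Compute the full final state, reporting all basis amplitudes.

The final amplitudes are sqrt(2)/2 on |00000>, sqrt(2)/2 on |00010>, and 0 on every other basis state.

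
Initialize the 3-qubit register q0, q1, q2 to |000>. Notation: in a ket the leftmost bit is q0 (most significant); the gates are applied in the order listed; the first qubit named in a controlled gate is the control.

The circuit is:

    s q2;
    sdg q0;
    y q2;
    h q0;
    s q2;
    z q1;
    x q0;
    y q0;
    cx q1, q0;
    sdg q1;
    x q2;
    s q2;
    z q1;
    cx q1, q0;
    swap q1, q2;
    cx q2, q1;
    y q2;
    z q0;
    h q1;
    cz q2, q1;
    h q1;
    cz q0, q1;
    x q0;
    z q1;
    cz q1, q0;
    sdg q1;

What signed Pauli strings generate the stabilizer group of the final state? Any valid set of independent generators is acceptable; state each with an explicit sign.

The stabilizer group can be generated by +XII, -IZI, -IIZ, among other valid generating sets.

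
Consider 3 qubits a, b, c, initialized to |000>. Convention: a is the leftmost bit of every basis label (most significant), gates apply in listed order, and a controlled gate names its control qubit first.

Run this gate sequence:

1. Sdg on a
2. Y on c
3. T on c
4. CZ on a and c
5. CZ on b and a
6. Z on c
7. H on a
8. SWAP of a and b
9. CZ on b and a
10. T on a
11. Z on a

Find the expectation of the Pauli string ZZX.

The observable ZZX averages to 0.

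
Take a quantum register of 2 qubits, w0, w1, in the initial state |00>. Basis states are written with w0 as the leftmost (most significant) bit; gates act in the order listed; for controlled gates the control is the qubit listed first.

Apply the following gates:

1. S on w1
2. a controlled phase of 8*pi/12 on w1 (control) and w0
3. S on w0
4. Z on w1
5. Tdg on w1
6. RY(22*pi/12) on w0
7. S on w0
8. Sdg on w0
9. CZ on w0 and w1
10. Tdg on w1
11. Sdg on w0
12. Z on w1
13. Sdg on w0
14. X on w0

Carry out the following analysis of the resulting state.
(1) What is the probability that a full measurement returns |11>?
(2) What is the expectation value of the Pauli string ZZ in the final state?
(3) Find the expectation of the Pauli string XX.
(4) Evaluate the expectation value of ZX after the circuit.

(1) Outcome |11> occurs with probability 0.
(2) The expectation value of ZZ is -sqrt(3)/2.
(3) The observable XX averages to 0.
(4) The observable ZX averages to 0.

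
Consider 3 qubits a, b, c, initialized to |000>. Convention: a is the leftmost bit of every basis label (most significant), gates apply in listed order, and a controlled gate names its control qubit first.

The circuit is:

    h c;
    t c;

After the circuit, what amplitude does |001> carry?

The amplitude on |001> is sqrt(2)*exp(I*pi/4)/2.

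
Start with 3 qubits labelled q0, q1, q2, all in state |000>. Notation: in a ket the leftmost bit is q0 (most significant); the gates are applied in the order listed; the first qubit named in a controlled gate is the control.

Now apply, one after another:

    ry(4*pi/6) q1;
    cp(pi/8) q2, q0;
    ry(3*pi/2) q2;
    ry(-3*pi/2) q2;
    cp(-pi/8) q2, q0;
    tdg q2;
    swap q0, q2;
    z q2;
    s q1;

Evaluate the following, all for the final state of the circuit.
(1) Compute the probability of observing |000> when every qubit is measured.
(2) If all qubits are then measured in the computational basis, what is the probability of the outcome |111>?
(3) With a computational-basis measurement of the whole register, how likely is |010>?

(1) The probability of measuring |000> is 1/4. Key observation: the block from step 2 through step 5 cancels to the identity and can be dropped.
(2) Outcome |111> occurs with probability 0.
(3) The probability of measuring |010> is 3/4.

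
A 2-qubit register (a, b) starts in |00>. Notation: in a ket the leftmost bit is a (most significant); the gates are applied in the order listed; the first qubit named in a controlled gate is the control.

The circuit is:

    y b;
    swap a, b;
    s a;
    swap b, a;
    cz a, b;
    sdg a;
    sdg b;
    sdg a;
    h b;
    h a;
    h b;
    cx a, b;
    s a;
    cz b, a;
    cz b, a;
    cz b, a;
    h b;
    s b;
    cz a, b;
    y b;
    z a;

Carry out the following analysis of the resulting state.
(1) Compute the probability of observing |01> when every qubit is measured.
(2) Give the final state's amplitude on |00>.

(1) The probability of measuring |01> is 1/4. Key observation: gates 15-16 undo each other exactly, leaving only the rest of the circuit to track.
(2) The final state's coefficient on |00> equals -I/2.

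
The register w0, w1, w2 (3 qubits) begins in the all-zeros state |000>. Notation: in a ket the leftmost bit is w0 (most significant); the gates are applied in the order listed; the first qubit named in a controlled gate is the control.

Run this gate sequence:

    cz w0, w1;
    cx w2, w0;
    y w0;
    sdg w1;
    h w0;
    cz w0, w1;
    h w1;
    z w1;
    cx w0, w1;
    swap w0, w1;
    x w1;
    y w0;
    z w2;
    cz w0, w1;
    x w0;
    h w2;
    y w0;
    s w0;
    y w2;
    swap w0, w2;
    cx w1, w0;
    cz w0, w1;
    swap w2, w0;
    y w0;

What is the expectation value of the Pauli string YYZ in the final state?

In the final state, YYZ has expectation 0.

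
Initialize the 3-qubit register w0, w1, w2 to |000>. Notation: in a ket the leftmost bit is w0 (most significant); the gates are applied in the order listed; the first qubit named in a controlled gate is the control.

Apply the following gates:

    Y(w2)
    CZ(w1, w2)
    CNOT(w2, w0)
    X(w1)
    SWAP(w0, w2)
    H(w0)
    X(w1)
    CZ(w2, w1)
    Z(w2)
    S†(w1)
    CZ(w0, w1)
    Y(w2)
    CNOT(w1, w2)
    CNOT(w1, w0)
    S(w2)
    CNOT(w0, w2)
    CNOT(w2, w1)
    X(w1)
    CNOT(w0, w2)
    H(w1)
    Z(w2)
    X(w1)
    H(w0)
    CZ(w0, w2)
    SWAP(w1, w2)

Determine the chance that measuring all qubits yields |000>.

The probability of measuring |000> is 1/2.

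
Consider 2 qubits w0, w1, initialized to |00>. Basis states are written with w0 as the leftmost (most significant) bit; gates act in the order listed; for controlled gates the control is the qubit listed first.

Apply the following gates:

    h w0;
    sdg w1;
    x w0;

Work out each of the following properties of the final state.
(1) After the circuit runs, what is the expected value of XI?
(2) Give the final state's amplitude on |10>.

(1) The expectation value of XI is 1.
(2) |10> carries amplitude sqrt(2)/2 in the final state.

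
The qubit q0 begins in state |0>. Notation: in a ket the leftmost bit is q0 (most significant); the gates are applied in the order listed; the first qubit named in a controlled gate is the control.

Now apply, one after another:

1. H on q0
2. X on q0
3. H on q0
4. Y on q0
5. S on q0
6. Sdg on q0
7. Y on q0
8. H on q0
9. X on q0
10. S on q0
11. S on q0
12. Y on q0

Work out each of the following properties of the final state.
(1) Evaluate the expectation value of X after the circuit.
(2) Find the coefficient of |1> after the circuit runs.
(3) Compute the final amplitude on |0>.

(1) The observable X averages to 1.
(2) |1> carries amplitude sqrt(2)*I/2 in the final state.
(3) |0> carries amplitude sqrt(2)*I/2 in the final state.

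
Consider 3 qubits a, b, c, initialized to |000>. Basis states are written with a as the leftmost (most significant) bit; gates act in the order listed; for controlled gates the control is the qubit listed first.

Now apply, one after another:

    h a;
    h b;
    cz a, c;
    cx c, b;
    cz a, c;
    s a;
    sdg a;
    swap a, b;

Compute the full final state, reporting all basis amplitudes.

The final amplitudes are 1/2 on |000>, 0 on |001>, 1/2 on |010>, 0 on |011>, 1/2 on |100>, 0 on |101>, 1/2 on |110>, 0 on |111>.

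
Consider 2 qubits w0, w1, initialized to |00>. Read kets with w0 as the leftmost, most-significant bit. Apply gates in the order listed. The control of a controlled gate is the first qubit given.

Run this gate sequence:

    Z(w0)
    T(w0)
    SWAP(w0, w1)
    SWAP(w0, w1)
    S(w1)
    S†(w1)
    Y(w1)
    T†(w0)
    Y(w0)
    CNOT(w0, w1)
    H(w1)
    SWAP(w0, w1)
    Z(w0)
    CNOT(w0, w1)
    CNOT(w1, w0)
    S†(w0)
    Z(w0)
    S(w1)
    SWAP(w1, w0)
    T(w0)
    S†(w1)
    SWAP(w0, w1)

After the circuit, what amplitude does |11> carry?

|11> carries amplitude -sqrt(2)*exp(3*I*pi/4)/2 in the final state.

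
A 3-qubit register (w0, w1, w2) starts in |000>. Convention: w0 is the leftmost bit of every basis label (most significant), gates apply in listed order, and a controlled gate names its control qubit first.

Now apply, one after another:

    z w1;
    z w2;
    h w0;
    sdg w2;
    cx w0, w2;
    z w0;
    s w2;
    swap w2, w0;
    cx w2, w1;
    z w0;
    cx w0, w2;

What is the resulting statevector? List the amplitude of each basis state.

The final amplitudes are sqrt(2)/2 on |000>, sqrt(2)*I/2 on |110>, and 0 on every other basis state.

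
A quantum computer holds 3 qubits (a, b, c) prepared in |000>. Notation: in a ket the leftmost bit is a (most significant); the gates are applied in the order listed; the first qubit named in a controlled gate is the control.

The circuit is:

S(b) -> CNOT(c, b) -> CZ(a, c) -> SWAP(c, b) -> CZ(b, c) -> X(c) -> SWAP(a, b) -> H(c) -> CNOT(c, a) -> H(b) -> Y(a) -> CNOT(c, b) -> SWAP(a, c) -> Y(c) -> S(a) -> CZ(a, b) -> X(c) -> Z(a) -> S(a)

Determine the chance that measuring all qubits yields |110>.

Outcome |110> occurs with probability 1/4.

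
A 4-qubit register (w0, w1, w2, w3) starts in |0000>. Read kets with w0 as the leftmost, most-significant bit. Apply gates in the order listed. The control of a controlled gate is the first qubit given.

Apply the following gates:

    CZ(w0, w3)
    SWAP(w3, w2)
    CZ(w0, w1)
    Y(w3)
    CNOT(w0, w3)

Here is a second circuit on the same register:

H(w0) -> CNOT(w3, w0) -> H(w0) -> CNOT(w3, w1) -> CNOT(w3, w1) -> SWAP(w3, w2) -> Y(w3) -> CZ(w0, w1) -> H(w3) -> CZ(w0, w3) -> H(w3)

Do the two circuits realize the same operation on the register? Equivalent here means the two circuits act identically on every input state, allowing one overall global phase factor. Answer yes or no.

Yes: on every input state the two circuits agree up to one overall phase factor.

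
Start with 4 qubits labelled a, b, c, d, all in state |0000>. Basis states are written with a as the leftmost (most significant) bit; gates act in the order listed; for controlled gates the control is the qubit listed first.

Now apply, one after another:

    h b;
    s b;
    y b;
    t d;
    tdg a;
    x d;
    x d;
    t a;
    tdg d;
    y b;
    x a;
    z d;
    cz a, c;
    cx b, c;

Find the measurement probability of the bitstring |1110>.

A full measurement returns |1110> with probability 1/2. Key observation: gates 3-10 undo each other exactly, leaving only the rest of the circuit to track.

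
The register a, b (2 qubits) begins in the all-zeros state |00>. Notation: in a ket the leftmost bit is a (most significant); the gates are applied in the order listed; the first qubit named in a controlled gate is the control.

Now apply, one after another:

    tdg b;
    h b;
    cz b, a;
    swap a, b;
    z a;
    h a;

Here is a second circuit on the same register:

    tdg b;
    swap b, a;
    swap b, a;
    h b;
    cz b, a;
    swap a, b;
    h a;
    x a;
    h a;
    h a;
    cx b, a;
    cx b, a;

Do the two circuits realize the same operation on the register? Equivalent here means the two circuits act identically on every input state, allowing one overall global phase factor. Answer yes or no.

Yes, they are equivalent — the unitaries differ by at most a global phase.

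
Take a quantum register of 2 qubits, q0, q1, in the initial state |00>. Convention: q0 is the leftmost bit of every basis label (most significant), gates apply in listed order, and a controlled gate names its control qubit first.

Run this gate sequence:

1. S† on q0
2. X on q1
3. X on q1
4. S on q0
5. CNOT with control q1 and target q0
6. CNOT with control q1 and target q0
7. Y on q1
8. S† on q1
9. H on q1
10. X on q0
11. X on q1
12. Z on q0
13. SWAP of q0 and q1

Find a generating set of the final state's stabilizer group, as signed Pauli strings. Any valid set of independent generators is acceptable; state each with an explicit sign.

The stabilizer group can be generated by -XI, -IZ, among other valid generating sets. Key observation: steps 1-4 multiply out to the identity, so the circuit reduces to the remaining gates.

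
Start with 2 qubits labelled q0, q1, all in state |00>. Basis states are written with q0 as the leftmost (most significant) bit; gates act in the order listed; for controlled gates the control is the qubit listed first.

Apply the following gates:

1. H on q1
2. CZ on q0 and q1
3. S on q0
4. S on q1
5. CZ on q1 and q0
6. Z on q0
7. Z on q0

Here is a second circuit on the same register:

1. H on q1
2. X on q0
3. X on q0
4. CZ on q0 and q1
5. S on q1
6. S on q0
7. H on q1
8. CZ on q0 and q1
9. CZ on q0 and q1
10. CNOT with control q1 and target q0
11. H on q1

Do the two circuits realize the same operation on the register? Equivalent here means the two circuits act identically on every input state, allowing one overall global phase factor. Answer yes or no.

No — the two circuits implement different unitaries, even allowing a global phase.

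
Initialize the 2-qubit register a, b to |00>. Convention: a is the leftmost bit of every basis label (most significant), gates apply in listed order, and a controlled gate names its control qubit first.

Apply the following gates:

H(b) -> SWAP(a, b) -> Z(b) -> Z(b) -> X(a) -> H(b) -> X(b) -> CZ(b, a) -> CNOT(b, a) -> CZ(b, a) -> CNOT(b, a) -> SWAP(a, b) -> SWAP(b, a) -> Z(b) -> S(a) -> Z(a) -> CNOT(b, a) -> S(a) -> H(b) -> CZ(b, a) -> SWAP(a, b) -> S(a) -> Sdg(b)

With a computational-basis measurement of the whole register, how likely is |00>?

The probability of measuring |00> is 1/4.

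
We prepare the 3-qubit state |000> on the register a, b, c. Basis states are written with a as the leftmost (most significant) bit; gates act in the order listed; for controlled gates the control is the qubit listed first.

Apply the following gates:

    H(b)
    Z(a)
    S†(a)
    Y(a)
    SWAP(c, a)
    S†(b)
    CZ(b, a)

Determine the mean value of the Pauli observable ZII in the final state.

In the final state, ZII has expectation 1.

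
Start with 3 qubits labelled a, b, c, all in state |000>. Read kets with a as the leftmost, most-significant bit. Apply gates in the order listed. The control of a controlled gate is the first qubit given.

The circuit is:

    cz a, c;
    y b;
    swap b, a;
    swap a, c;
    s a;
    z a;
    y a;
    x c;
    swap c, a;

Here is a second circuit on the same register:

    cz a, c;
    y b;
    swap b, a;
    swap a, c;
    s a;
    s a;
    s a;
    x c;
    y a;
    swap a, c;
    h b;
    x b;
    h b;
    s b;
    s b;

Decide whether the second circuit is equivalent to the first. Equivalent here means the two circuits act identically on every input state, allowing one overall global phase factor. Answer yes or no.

Yes, they are equivalent — the unitaries differ by at most a global phase.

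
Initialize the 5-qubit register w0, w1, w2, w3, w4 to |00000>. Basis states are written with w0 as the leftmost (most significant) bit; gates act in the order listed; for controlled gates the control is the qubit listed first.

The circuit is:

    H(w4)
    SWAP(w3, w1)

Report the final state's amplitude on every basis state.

The final amplitudes are sqrt(2)/2 on |00000>, sqrt(2)/2 on |00001>, and 0 on every other basis state.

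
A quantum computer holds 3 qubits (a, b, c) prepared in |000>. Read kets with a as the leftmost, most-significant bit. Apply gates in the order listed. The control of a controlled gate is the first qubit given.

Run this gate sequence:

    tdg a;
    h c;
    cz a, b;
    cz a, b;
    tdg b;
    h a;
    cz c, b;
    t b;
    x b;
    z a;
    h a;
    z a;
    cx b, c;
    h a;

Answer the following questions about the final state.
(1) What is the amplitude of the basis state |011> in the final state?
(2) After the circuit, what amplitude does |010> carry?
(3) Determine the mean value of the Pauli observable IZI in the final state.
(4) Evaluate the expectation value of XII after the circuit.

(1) |011> carries amplitude -1/2 in the final state. Key observation: gates 3-4 undo each other exactly, leaving only the rest of the circuit to track.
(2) |010> carries amplitude -1/2 in the final state.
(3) In the final state, IZI has expectation -1.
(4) The observable XII averages to -1.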